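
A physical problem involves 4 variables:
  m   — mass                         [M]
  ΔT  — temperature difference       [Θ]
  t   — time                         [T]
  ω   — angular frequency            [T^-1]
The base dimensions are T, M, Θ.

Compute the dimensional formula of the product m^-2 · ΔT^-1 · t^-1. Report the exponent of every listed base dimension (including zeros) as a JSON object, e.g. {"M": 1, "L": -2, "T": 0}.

{"T": -1, "M": -2, "Θ": -1}

Write exponents as rows T,M,Θ / cols m,ΔT,t,ω:
  T: [ 0  0  1 -1]
  M: [ 1  0  0  0]
  Θ: [ 0  1  0  0]
  [T]: (-2)·0+(-1)·0+(-1)·1 = -1
  [M]: (-2)·1+(-1)·0+(-1)·0 = -2
  [Θ]: (-2)·0+(-1)·1+(-1)·0 = -1
⇒ T^-1 M^-2 Θ^-1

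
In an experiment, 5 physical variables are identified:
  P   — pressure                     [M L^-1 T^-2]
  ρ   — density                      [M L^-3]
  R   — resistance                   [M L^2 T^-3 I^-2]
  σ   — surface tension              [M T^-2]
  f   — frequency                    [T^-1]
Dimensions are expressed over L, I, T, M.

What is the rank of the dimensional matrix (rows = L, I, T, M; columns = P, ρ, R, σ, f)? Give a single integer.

4

Dimensional matrix (L×I×T×M by P×ρ×R×σ×f):
  L: [-1 -3  2  0  0]
  I: [ 0  0 -2  0  0]
  T: [-2  0 -3 -2 -1]
  M: [ 1  1  1  1  0]
Echelon form has 4 nonzero rows (pivots: P,ρ,R,σ)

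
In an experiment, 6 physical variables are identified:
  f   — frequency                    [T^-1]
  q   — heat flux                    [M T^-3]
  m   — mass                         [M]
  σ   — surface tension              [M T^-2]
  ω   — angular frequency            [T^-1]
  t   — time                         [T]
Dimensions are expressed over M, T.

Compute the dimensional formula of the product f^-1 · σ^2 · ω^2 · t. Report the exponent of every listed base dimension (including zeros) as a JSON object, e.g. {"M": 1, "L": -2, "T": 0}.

Write exponents as rows M,T / cols f,q,m,σ,ω,t:
  M: [ 0  1  1  1  0  0]
  T: [-1 -3  0 -2 -1  1]
  [M]: (-1)·0+(2)·1+(2)·0+(1)·0 = 2
  [T]: (-1)·-1+(2)·-2+(2)·-1+(1)·1 = -4
⇒ M^2 T^-4

{"M": 2, "T": -4}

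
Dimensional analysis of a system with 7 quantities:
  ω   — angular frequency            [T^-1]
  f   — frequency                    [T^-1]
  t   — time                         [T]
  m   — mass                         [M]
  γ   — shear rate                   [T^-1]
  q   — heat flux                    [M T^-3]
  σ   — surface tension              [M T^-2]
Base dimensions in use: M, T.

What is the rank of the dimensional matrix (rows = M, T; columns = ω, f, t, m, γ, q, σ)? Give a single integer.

Write exponents as rows M,T / cols ω,f,t,m,γ,q,σ:
  M: [ 0  0  0  1  0  1  1]
  T: [-1 -1  1  0 -1 -3 -2]
RREF → pivots at {ω,m} ⇒ r = 2

2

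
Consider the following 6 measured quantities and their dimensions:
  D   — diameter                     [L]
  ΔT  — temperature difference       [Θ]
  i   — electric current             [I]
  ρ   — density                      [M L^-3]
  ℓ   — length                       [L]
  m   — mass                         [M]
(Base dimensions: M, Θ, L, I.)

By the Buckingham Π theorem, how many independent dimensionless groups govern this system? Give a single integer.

Exponent matrix [M,Θ,L,I] × [D,ΔT,i,ρ,ℓ,m]:
  M: [ 0  0  0  1  0  1]
  Θ: [ 0  1  0  0  0  0]
  L: [ 1  0  0 -3  1  0]
  I: [ 0  0  1  0  0  0]
Echelon form has 4 nonzero rows (pivots: D,ΔT,i,ρ)
Π count = n − r = 6 − 4 = 2

2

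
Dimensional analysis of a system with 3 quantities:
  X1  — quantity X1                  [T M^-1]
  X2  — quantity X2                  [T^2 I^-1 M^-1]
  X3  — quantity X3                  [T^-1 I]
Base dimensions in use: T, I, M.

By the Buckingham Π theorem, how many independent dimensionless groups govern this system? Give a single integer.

1

Write exponents as rows T,I,M / cols X1,X2,X3:
  T: [ 1  2 -1]
  I: [ 0 -1  1]
  M: [-1 -1  0]
RREF → pivots at {X1,X2} ⇒ r = 2
Π count = n − r = 3 − 2 = 1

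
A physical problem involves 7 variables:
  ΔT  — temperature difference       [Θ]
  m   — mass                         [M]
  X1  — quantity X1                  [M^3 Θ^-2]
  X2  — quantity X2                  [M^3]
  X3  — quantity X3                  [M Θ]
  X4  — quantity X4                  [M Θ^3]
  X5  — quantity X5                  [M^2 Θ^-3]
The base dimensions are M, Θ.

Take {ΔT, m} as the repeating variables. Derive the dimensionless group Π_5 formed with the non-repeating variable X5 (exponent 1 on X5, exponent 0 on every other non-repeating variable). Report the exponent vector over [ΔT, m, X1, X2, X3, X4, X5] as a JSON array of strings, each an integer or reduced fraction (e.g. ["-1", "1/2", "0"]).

Dimensional matrix (M×Θ by ΔT×m×X1×X2×X3×X4×X5):
  M: [ 0  1  3  3  1  1  2]
  Θ: [ 1  0 -2  0  1  3 -3]
Echelon form has 2 nonzero rows (pivots: ΔT,m)
Repeat: ΔT,m; free: X1,X2,X3,X4,X5
RREF:
  r0: [   1    0   -2    0    1    3   -3]
  r1: [   0    1    3    3    1    1    2]
Fix exponent of X5 at 1, X1 at 0, X2 at 0, X3 at 0, X4 at 0; solve each RREF row for its pivot's exponent:
  r0: exp(ΔT) + (-3)·1 = 0 ⇒ exp(ΔT) = 3
  r1: exp(m) + (2)·1 = 0 ⇒ exp(m) = -2
Π_5 = ΔT^3 · m^-2 · X5

["3", "-2", "0", "0", "0", "0", "1"]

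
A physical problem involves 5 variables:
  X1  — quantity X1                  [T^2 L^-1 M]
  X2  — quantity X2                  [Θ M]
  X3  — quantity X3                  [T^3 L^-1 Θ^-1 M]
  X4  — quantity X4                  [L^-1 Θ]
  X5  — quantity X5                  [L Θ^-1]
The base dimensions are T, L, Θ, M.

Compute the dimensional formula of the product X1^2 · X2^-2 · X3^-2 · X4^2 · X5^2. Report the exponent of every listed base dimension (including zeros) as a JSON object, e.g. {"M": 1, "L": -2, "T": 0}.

{"T": -2, "L": 0, "Θ": 0, "M": -2}

Write exponents as rows T,L,Θ,M / cols X1,X2,X3,X4,X5:
  T: [ 2  0  3  0  0]
  L: [-1  0 -1 -1  1]
  Θ: [ 0  1 -1  1 -1]
  M: [ 1  1  1  0  0]
  [T]: (2)·2+(-2)·0+(-2)·3+(2)·0+(2)·0 = -2
  [L]: (2)·-1+(-2)·0+(-2)·-1+(2)·-1+(2)·1 = 0
  [Θ]: (2)·0+(-2)·1+(-2)·-1+(2)·1+(2)·-1 = 0
  [M]: (2)·1+(-2)·1+(-2)·1+(2)·0+(2)·0 = -2
⇒ T^-2 M^-2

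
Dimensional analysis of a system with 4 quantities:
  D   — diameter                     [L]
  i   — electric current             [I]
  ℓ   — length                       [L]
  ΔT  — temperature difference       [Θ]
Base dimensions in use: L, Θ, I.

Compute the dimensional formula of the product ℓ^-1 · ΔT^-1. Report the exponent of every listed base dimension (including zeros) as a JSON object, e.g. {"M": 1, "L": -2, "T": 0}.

{"L": -1, "Θ": -1, "I": 0}

Dimensional matrix (L×Θ×I by D×i×ℓ×ΔT):
  L: [ 1  0  1  0]
  Θ: [ 0  0  0  1]
  I: [ 0  1  0  0]
  [L]: (-1)·1+(-1)·0 = -1
  [Θ]: (-1)·0+(-1)·1 = -1
  [I]: (-1)·0+(-1)·0 = 0
⇒ L^-1 Θ^-1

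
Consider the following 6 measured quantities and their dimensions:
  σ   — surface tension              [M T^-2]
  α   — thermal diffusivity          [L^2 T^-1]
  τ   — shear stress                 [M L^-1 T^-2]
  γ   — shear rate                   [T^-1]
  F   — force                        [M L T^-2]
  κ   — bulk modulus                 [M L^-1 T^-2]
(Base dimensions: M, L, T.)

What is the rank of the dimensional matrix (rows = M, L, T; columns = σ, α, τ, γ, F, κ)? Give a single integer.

3

Write exponents as rows M,L,T / cols σ,α,τ,γ,F,κ:
  M: [ 1  0  1  0  1  1]
  L: [ 0  2 -1  0  1 -1]
  T: [-2 -1 -2 -1 -2 -2]
Row reduction gives pivot columns σ,α,τ; rank = 3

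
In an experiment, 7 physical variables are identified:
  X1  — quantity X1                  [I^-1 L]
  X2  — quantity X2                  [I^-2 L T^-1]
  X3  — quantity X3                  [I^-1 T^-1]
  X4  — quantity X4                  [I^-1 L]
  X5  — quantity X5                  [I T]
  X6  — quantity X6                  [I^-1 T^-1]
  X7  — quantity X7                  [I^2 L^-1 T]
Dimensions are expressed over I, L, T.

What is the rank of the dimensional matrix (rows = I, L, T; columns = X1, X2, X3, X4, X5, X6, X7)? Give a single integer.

Exponent matrix [I,L,T] × [X1,X2,X3,X4,X5,X6,X7]:
  I: [-1 -2 -1 -1  1 -1  2]
  L: [ 1  1  0  1  0  0 -1]
  T: [ 0 -1 -1  0  1 -1  1]
Echelon form has 2 nonzero rows (pivots: X1,X2)

2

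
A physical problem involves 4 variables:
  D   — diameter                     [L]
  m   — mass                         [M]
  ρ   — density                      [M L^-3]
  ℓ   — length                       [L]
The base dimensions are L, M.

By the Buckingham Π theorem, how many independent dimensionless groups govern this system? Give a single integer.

2

Write exponents as rows L,M / cols D,m,ρ,ℓ:
  L: [ 1  0 -3  1]
  M: [ 0  1  1  0]
RREF → pivots at {D,m} ⇒ r = 2
4 vars − rank 2 = 2 Π groups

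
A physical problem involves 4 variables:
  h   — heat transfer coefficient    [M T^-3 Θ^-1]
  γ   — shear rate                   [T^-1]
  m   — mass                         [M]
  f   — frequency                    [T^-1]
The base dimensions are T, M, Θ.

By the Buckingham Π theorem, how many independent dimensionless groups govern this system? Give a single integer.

Exponent matrix [T,M,Θ] × [h,γ,m,f]:
  T: [-3 -1  0 -1]
  M: [ 1  0  1  0]
  Θ: [-1  0  0  0]
Echelon form has 3 nonzero rows (pivots: h,γ,m)
Π count = n − r = 4 − 3 = 1

1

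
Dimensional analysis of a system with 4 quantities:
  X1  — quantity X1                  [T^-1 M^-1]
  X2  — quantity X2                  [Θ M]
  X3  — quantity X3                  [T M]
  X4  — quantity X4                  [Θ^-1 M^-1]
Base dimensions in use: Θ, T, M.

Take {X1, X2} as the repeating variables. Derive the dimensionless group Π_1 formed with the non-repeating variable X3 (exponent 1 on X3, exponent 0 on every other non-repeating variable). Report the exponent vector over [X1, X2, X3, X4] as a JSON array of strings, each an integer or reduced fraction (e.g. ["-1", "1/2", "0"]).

Exponent matrix [Θ,T,M] × [X1,X2,X3,X4]:
  Θ: [ 0  1  0 -1]
  T: [-1  0  1  0]
  M: [-1  1  1 -1]
RREF → pivots at {X1,X2} ⇒ r = 2
Pivot set = {X1,X2}, free = {X3,X4}
RREF:
  r0: [   1    0   -1    0]
  r1: [   0    1    0   -1]
  r2: [   0    0    0    0]
Fix exponent of X3 at 1, X4 at 0; solve each RREF row for its pivot's exponent:
  r0: exp(X1) + (-1)·1 = 0 ⇒ exp(X1) = 1
  r1: exp(X2) + (0)·1 = 0 ⇒ exp(X2) = 0
Π_1 = X1 · X3

["1", "0", "1", "0"]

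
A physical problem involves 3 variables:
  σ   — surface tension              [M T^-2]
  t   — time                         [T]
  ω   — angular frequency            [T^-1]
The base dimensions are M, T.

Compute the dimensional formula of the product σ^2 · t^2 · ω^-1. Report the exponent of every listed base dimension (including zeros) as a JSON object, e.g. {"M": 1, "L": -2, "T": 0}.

{"M": 2, "T": -1}

Dimensional matrix (M×T by σ×t×ω):
  M: [ 1  0  0]
  T: [-2  1 -1]
  [M]: (2)·1+(2)·0+(-1)·0 = 2
  [T]: (2)·-2+(2)·1+(-1)·-1 = -1
⇒ M^2 T^-1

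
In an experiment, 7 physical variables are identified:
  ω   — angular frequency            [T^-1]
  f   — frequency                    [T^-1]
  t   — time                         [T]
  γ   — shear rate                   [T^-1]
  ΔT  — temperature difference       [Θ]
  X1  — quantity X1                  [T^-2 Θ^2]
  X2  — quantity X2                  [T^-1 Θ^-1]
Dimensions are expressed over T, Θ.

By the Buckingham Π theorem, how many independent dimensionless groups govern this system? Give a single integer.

5

Dimensional matrix (T×Θ by ω×f×t×γ×ΔT×X1×X2):
  T: [-1 -1  1 -1  0 -2 -1]
  Θ: [ 0  0  0  0  1  2 -1]
Row reduction gives pivot columns ω,ΔT; rank = 2
7 vars − rank 2 = 5 Π groups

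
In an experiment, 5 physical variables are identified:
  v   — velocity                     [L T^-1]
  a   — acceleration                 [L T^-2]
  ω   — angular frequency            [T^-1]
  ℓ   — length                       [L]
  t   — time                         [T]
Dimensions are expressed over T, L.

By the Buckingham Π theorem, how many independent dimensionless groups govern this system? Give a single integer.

3

Dimensional matrix (T×L by v×a×ω×ℓ×t):
  T: [-1 -2 -1  0  1]
  L: [ 1  1  0  1  0]
RREF → pivots at {v,a} ⇒ r = 2
5 vars − rank 2 = 3 Π groups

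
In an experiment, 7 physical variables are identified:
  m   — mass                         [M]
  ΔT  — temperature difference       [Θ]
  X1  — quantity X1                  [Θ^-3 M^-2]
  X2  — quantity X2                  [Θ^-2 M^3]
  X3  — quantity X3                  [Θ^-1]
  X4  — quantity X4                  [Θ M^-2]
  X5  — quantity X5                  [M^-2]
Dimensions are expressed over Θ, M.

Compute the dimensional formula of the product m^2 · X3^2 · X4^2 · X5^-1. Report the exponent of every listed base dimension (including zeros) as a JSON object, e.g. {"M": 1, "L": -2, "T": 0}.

Exponent matrix [Θ,M] × [m,ΔT,X1,X2,X3,X4,X5]:
  Θ: [ 0  1 -3 -2 -1  1  0]
  M: [ 1  0 -2  3  0 -2 -2]
  [Θ]: (2)·0+(2)·-1+(2)·1+(-1)·0 = 0
  [M]: (2)·1+(2)·0+(2)·-2+(-1)·-2 = 0
⇒ 1 (dimensionless)

{"Θ": 0, "M": 0}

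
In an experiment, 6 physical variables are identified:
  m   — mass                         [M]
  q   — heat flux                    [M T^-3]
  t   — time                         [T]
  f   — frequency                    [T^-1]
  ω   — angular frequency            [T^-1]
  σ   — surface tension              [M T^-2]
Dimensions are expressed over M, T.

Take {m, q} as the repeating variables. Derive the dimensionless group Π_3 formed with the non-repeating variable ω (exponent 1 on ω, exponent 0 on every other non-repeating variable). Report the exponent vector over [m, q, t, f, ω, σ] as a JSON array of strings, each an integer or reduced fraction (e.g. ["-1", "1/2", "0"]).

Dimensional matrix (M×T by m×q×t×f×ω×σ):
  M: [ 1  1  0  0  0  1]
  T: [ 0 -3  1 -1 -1 -2]
Row reduction gives pivot columns m,q; rank = 2
Repeat: m,q; free: t,f,ω,σ
RREF:
  r0: [   1    0  1/3 -1/3 -1/3  1/3]
  r1: [   0    1 -1/3  1/3  1/3  2/3]
Fix exponent of ω at 1, t at 0, f at 0, σ at 0; solve each RREF row for its pivot's exponent:
  r0: exp(m) + (-1/3)·1 = 0 ⇒ exp(m) = 1/3
  r1: exp(q) + (1/3)·1 = 0 ⇒ exp(q) = -1/3
Π_3 = m^(1/3) · q^(-1/3) · ω

["1/3", "-1/3", "0", "0", "1", "0"]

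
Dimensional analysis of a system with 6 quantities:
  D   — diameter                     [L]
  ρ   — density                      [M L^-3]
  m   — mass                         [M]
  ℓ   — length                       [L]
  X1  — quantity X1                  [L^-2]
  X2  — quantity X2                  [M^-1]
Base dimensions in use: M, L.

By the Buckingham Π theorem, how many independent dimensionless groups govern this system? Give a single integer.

Exponent matrix [M,L] × [D,ρ,m,ℓ,X1,X2]:
  M: [ 0  1  1  0  0 -1]
  L: [ 1 -3  0  1 -2  0]
Echelon form has 2 nonzero rows (pivots: D,ρ)
6 vars − rank 2 = 4 Π groups

4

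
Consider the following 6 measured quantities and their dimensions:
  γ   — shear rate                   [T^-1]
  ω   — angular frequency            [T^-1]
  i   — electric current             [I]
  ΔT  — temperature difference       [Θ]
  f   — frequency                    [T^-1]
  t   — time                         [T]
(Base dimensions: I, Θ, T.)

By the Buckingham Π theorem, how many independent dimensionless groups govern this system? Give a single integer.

Exponent matrix [I,Θ,T] × [γ,ω,i,ΔT,f,t]:
  I: [ 0  0  1  0  0  0]
  Θ: [ 0  0  0  1  0  0]
  T: [-1 -1  0  0 -1  1]
Echelon form has 3 nonzero rows (pivots: γ,i,ΔT)
Π count = n − r = 6 − 3 = 3

3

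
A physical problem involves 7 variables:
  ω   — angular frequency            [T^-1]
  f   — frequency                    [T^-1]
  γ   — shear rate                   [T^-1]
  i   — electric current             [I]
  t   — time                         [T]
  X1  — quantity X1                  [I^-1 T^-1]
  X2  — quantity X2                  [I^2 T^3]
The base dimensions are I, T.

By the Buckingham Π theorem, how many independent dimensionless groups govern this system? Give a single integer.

Write exponents as rows I,T / cols ω,f,γ,i,t,X1,X2:
  I: [ 0  0  0  1  0 -1  2]
  T: [-1 -1 -1  0  1 -1  3]
Row reduction gives pivot columns ω,i; rank = 2
n=7, r=2 ⇒ 5 dimensionless groups

5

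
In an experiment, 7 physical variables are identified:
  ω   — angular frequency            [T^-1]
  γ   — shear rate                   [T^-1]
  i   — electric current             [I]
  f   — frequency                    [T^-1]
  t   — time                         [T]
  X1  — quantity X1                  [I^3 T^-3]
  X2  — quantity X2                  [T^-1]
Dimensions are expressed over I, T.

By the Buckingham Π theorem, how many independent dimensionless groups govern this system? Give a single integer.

5

Write exponents as rows I,T / cols ω,γ,i,f,t,X1,X2:
  I: [ 0  0  1  0  0  3  0]
  T: [-1 -1  0 -1  1 -3 -1]
Row reduction gives pivot columns ω,i; rank = 2
n=7, r=2 ⇒ 5 dimensionless groups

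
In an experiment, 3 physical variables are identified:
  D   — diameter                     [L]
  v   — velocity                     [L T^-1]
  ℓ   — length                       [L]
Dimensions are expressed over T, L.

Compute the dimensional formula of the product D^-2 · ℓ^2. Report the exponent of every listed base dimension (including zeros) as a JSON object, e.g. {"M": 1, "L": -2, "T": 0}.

{"T": 0, "L": 0}

Exponent matrix [T,L] × [D,v,ℓ]:
  T: [ 0 -1  0]
  L: [ 1  1  1]
  [T]: (-2)·0+(2)·0 = 0
  [L]: (-2)·1+(2)·1 = 0
⇒ 1 (dimensionless)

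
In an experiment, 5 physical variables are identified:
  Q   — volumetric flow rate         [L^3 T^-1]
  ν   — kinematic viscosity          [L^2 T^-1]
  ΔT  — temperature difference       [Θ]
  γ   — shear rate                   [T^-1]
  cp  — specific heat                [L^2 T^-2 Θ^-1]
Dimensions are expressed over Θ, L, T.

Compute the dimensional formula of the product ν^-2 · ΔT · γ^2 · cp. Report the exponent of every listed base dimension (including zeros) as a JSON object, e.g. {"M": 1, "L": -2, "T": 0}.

{"Θ": 0, "L": -2, "T": -2}

Dimensional matrix (Θ×L×T by Q×ν×ΔT×γ×cp):
  Θ: [ 0  0  1  0 -1]
  L: [ 3  2  0  0  2]
  T: [-1 -1  0 -1 -2]
  [Θ]: (-2)·0+(1)·1+(2)·0+(1)·-1 = 0
  [L]: (-2)·2+(1)·0+(2)·0+(1)·2 = -2
  [T]: (-2)·-1+(1)·0+(2)·-1+(1)·-2 = -2
⇒ L^-2 T^-2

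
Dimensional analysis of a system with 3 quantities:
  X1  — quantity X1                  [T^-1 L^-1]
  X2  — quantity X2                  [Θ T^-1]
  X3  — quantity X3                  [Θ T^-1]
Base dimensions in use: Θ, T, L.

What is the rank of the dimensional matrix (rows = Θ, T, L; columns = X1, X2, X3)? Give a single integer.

2

Write exponents as rows Θ,T,L / cols X1,X2,X3:
  Θ: [ 0  1  1]
  T: [-1 -1 -1]
  L: [-1  0  0]
Echelon form has 2 nonzero rows (pivots: X1,X2)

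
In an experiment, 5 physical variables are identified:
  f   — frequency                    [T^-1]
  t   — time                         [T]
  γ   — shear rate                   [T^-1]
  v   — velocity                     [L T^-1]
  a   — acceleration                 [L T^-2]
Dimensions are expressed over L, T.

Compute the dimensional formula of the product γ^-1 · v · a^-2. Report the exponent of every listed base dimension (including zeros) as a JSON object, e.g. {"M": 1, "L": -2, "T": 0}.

{"L": -1, "T": 4}

Dimensional matrix (L×T by f×t×γ×v×a):
  L: [ 0  0  0  1  1]
  T: [-1  1 -1 -1 -2]
  [L]: (-1)·0+(1)·1+(-2)·1 = -1
  [T]: (-1)·-1+(1)·-1+(-2)·-2 = 4
⇒ L^-1 T^4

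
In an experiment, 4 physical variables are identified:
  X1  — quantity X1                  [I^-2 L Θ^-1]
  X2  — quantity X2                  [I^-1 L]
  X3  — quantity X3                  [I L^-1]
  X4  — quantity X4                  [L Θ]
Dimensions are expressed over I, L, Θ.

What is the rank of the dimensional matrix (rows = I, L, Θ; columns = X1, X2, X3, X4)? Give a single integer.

Write exponents as rows I,L,Θ / cols X1,X2,X3,X4:
  I: [-2 -1  1  0]
  L: [ 1  1 -1  1]
  Θ: [-1  0  0  1]
Row reduction gives pivot columns X1,X2; rank = 2

2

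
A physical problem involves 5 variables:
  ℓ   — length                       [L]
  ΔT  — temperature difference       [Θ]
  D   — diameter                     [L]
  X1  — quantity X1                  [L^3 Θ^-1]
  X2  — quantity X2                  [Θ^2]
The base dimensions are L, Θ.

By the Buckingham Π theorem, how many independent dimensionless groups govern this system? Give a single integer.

Dimensional matrix (L×Θ by ℓ×ΔT×D×X1×X2):
  L: [ 1  0  1  3  0]
  Θ: [ 0  1  0 -1  2]
Row reduction gives pivot columns ℓ,ΔT; rank = 2
Π count = n − r = 5 − 2 = 3

3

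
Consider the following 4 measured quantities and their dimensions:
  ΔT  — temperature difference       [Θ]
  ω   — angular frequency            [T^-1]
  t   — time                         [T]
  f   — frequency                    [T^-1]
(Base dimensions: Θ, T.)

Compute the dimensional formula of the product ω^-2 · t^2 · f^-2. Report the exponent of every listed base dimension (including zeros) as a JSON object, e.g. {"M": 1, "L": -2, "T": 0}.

{"Θ": 0, "T": 6}

Write exponents as rows Θ,T / cols ΔT,ω,t,f:
  Θ: [ 1  0  0  0]
  T: [ 0 -1  1 -1]
  [Θ]: (-2)·0+(2)·0+(-2)·0 = 0
  [T]: (-2)·-1+(2)·1+(-2)·-1 = 6
⇒ T^6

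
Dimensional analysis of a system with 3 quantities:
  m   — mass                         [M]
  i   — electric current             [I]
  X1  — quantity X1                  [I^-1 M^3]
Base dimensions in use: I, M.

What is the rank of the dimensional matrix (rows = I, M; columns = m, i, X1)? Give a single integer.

2

Write exponents as rows I,M / cols m,i,X1:
  I: [ 0  1 -1]
  M: [ 1  0  3]
Row reduction gives pivot columns m,i; rank = 2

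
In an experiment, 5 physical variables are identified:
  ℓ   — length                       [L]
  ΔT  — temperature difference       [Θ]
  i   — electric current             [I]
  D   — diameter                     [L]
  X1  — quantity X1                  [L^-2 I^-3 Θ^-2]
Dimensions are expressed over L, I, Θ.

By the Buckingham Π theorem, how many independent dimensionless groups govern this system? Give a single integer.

Dimensional matrix (L×I×Θ by ℓ×ΔT×i×D×X1):
  L: [ 1  0  0  1 -2]
  I: [ 0  0  1  0 -3]
  Θ: [ 0  1  0  0 -2]
RREF → pivots at {ℓ,ΔT,i} ⇒ r = 3
n=5, r=3 ⇒ 2 dimensionless groups

2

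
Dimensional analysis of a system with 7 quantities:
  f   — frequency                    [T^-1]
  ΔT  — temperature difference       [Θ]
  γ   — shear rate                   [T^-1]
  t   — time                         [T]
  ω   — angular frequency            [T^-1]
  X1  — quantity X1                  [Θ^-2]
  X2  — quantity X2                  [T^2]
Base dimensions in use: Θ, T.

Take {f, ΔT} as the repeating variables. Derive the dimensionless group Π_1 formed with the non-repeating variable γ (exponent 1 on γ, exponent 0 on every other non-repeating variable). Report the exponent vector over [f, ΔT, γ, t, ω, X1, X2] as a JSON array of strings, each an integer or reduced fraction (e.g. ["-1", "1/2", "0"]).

Exponent matrix [Θ,T] × [f,ΔT,γ,t,ω,X1,X2]:
  Θ: [ 0  1  0  0  0 -2  0]
  T: [-1  0 -1  1 -1  0  2]
Echelon form has 2 nonzero rows (pivots: f,ΔT)
Pivot set = {f,ΔT}, free = {γ,t,ω,X1,X2}
RREF:
  r0: [   1    0    1   -1    1    0   -2]
  r1: [   0    1    0    0    0   -2    0]
Fix exponent of γ at 1, t at 0, ω at 0, X1 at 0, X2 at 0; solve each RREF row for its pivot's exponent:
  r0: exp(f) + (1)·1 = 0 ⇒ exp(f) = -1
  r1: exp(ΔT) + (0)·1 = 0 ⇒ exp(ΔT) = 0
Π_1 = f^-1 · γ

["-1", "0", "1", "0", "0", "0", "0"]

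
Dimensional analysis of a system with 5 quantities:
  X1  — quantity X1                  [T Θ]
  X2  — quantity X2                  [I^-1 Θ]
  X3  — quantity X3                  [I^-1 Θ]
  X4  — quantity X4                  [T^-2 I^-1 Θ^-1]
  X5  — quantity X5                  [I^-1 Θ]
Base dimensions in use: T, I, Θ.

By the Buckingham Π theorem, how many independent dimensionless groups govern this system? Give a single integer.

3

Dimensional matrix (T×I×Θ by X1×X2×X3×X4×X5):
  T: [ 1  0  0 -2  0]
  I: [ 0 -1 -1 -1 -1]
  Θ: [ 1  1  1 -1  1]
RREF → pivots at {X1,X2} ⇒ r = 2
Π count = n − r = 5 − 2 = 3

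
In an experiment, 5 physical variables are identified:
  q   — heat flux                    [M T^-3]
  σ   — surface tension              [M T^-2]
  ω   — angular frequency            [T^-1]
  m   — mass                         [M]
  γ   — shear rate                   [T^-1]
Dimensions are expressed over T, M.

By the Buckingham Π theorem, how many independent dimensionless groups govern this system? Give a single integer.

Write exponents as rows T,M / cols q,σ,ω,m,γ:
  T: [-3 -2 -1  0 -1]
  M: [ 1  1  0  1  0]
Row reduction gives pivot columns q,σ; rank = 2
5 vars − rank 2 = 3 Π groups

3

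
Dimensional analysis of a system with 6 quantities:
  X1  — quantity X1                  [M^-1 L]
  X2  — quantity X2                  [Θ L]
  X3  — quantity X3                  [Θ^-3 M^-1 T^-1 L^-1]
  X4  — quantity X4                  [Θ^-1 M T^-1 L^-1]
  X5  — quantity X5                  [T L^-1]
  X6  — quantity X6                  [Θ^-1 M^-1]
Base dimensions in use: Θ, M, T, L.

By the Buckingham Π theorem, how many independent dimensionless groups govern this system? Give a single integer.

3

Dimensional matrix (Θ×M×T×L by X1×X2×X3×X4×X5×X6):
  Θ: [ 0  1 -3 -1  0 -1]
  M: [-1  0 -1  1  0 -1]
  T: [ 0  0 -1 -1  1  0]
  L: [ 1  1 -1 -1 -1  0]
Row reduction gives pivot columns X1,X2,X3; rank = 3
n=6, r=3 ⇒ 3 dimensionless groups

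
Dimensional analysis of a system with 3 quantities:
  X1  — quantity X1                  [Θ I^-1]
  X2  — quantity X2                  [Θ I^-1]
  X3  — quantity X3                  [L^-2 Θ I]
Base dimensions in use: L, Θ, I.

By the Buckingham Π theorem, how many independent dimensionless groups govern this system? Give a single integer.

1

Exponent matrix [L,Θ,I] × [X1,X2,X3]:
  L: [ 0  0 -2]
  Θ: [ 1  1  1]
  I: [-1 -1  1]
Row reduction gives pivot columns X1,X3; rank = 2
3 vars − rank 2 = 1 Π group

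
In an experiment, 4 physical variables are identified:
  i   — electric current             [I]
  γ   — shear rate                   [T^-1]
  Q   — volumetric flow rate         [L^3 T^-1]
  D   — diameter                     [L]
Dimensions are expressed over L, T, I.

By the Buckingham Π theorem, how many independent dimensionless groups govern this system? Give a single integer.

1

Write exponents as rows L,T,I / cols i,γ,Q,D:
  L: [ 0  0  3  1]
  T: [ 0 -1 -1  0]
  I: [ 1  0  0  0]
Echelon form has 3 nonzero rows (pivots: i,γ,Q)
n=4, r=3 ⇒ 1 dimensionless group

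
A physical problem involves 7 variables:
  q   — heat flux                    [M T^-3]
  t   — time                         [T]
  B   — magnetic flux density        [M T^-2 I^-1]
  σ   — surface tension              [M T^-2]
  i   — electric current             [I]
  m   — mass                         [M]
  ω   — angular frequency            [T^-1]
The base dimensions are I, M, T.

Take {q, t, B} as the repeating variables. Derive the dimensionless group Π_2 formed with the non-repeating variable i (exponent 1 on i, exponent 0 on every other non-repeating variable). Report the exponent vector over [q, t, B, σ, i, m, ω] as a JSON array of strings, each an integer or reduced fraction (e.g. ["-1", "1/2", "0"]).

Write exponents as rows I,M,T / cols q,t,B,σ,i,m,ω:
  I: [ 0  0 -1  0  1  0  0]
  M: [ 1  0  1  1  0  1  0]
  T: [-3  1 -2 -2  0  0 -1]
Echelon form has 3 nonzero rows (pivots: q,t,B)
Repeat: q,t,B; free: σ,i,m,ω
RREF:
  r0: [   1    0    0    1    1    1    0]
  r1: [   0    1    0    1    1    3   -1]
  r2: [   0    0    1    0   -1    0    0]
Fix exponent of i at 1, σ at 0, m at 0, ω at 0; solve each RREF row for its pivot's exponent:
  r0: exp(q) + (1)·1 = 0 ⇒ exp(q) = -1
  r1: exp(t) + (1)·1 = 0 ⇒ exp(t) = -1
  r2: exp(B) + (-1)·1 = 0 ⇒ exp(B) = 1
Π_2 = q^-1 · t^-1 · B · i

["-1", "-1", "1", "0", "1", "0", "0"]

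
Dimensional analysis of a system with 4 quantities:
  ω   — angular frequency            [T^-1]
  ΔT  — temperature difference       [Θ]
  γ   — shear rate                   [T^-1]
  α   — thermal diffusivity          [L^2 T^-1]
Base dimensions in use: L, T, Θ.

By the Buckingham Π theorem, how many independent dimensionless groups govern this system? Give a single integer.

1

Write exponents as rows L,T,Θ / cols ω,ΔT,γ,α:
  L: [ 0  0  0  2]
  T: [-1  0 -1 -1]
  Θ: [ 0  1  0  0]
RREF → pivots at {ω,ΔT,α} ⇒ r = 3
n=4, r=3 ⇒ 1 dimensionless group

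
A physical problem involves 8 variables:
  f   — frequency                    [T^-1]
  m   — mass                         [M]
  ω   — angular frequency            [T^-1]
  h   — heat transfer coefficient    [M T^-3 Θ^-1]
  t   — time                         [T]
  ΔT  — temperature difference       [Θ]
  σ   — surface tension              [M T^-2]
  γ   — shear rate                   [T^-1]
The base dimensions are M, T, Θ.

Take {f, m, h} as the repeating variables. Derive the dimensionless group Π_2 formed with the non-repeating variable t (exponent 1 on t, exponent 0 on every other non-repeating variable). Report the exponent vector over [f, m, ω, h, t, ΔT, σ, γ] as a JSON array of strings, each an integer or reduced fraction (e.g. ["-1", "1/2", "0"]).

Dimensional matrix (M×T×Θ by f×m×ω×h×t×ΔT×σ×γ):
  M: [ 0  1  0  1  0  0  1  0]
  T: [-1  0 -1 -3  1  0 -2 -1]
  Θ: [ 0  0  0 -1  0  1  0  0]
RREF → pivots at {f,m,h} ⇒ r = 3
Repeat: f,m,h; free: ω,t,ΔT,σ,γ
RREF:
  r0: [   1    0    1    0   -1    3    2    1]
  r1: [   0    1    0    0    0    1    1    0]
  r2: [   0    0    0    1    0   -1    0    0]
Fix exponent of t at 1, ω at 0, ΔT at 0, σ at 0, γ at 0; solve each RREF row for its pivot's exponent:
  r0: exp(f) + (-1)·1 = 0 ⇒ exp(f) = 1
  r1: exp(m) + (0)·1 = 0 ⇒ exp(m) = 0
  r2: exp(h) + (0)·1 = 0 ⇒ exp(h) = 0
Π_2 = f · t

["1", "0", "0", "0", "1", "0", "0", "0"]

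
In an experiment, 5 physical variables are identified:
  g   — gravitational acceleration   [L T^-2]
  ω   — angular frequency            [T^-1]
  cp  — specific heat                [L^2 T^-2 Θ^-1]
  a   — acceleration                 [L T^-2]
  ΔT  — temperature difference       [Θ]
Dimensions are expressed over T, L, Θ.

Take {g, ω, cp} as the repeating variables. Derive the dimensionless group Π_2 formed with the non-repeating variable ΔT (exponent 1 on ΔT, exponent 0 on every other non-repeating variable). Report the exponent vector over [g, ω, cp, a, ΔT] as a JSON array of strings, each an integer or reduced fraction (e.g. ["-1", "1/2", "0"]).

Dimensional matrix (T×L×Θ by g×ω×cp×a×ΔT):
  T: [-2 -1 -2 -2  0]
  L: [ 1  0  2  1  0]
  Θ: [ 0  0 -1  0  1]
RREF → pivots at {g,ω,cp} ⇒ r = 3
Pivot set = {g,ω,cp}, free = {a,ΔT}
RREF:
  r0: [   1    0    0    1    2]
  r1: [   0    1    0    0   -2]
  r2: [   0    0    1    0   -1]
Fix exponent of ΔT at 1, a at 0; solve each RREF row for its pivot's exponent:
  r0: exp(g) + (2)·1 = 0 ⇒ exp(g) = -2
  r1: exp(ω) + (-2)·1 = 0 ⇒ exp(ω) = 2
  r2: exp(cp) + (-1)·1 = 0 ⇒ exp(cp) = 1
Π_2 = g^-2 · ω^2 · cp · ΔT

["-2", "2", "1", "0", "1"]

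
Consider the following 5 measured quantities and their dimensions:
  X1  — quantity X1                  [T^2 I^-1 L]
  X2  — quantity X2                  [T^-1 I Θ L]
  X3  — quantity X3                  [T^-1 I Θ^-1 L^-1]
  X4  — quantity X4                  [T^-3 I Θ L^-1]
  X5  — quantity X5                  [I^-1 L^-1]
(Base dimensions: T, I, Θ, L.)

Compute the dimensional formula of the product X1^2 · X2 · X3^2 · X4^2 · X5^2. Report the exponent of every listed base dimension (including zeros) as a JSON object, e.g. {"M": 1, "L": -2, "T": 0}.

{"T": -5, "I": 1, "Θ": 1, "L": -3}

Dimensional matrix (T×I×Θ×L by X1×X2×X3×X4×X5):
  T: [ 2 -1 -1 -3  0]
  I: [-1  1  1  1 -1]
  Θ: [ 0  1 -1  1  0]
  L: [ 1  1 -1 -1 -1]
  [T]: (2)·2+(1)·-1+(2)·-1+(2)·-3+(2)·0 = -5
  [I]: (2)·-1+(1)·1+(2)·1+(2)·1+(2)·-1 = 1
  [Θ]: (2)·0+(1)·1+(2)·-1+(2)·1+(2)·0 = 1
  [L]: (2)·1+(1)·1+(2)·-1+(2)·-1+(2)·-1 = -3
⇒ T^-5 I Θ L^-3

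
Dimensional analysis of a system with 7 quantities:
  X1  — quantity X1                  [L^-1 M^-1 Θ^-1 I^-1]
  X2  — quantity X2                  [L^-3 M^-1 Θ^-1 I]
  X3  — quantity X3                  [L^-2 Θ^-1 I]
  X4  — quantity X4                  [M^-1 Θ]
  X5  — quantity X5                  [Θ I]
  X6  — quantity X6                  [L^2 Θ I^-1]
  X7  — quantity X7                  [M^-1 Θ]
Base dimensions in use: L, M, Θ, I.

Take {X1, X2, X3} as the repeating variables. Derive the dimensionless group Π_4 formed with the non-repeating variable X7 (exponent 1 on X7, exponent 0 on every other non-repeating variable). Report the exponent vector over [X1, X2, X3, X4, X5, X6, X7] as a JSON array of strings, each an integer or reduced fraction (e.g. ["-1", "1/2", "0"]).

["1/2", "-3/2", "2", "0", "0", "0", "1"]

Dimensional matrix (L×M×Θ×I by X1×X2×X3×X4×X5×X6×X7):
  L: [-1 -3 -2  0  0  2  0]
  M: [-1 -1  0 -1  0  0 -1]
  Θ: [-1 -1 -1  1  1  1  1]
  I: [-1  1  1  0  1 -1  0]
RREF → pivots at {X1,X2,X3} ⇒ r = 3
Repeat: X1,X2,X3; free: X4,X5,X6,X7
RREF:
  r0: [   1    0    0 -1/2   -1    0 -1/2]
  r1: [   0    1    0  3/2    1    0  3/2]
  r2: [   0    0    1   -2   -1   -1   -2]
  r3: [   0    0    0    0    0    0    0]
Fix exponent of X7 at 1, X4 at 0, X5 at 0, X6 at 0; solve each RREF row for its pivot's exponent:
  r0: exp(X1) + (-1/2)·1 = 0 ⇒ exp(X1) = 1/2
  r1: exp(X2) + (3/2)·1 = 0 ⇒ exp(X2) = -3/2
  r2: exp(X3) + (-2)·1 = 0 ⇒ exp(X3) = 2
Π_4 = X1^(1/2) · X2^(-3/2) · X3^2 · X7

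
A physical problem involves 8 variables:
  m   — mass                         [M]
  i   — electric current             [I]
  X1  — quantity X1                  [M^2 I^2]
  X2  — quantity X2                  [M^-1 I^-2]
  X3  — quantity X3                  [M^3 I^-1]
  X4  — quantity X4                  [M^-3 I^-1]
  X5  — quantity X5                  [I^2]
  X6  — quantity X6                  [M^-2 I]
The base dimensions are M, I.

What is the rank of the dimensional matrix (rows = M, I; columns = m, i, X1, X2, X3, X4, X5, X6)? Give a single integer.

Dimensional matrix (M×I by m×i×X1×X2×X3×X4×X5×X6):
  M: [ 1  0  2 -1  3 -3  0 -2]
  I: [ 0  1  2 -2 -1 -1  2  1]
Row reduction gives pivot columns m,i; rank = 2

2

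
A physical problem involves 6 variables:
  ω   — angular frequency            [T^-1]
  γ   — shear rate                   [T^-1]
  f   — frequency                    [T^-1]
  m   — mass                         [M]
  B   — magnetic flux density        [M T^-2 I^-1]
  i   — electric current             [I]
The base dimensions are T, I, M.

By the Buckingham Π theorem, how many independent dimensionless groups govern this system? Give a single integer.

3

Write exponents as rows T,I,M / cols ω,γ,f,m,B,i:
  T: [-1 -1 -1  0 -2  0]
  I: [ 0  0  0  0 -1  1]
  M: [ 0  0  0  1  1  0]
Row reduction gives pivot columns ω,m,B; rank = 3
Π count = n − r = 6 − 3 = 3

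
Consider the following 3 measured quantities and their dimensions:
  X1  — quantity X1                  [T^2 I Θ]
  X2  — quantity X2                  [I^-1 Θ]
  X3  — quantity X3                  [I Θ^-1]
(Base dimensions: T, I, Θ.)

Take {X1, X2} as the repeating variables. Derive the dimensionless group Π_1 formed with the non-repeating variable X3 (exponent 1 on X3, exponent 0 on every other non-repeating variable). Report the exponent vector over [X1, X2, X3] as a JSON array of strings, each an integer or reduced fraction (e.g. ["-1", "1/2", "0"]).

Dimensional matrix (T×I×Θ by X1×X2×X3):
  T: [ 2  0  0]
  I: [ 1 -1  1]
  Θ: [ 1  1 -1]
Row reduction gives pivot columns X1,X2; rank = 2
Pivot set = {X1,X2}, free = {X3}
RREF:
  r0: [   1    0    0]
  r1: [   0    1   -1]
  r2: [   0    0    0]
Fix exponent of X3 at 1; solve each RREF row for its pivot's exponent:
  r0: exp(X1) + (0)·1 = 0 ⇒ exp(X1) = 0
  r1: exp(X2) + (-1)·1 = 0 ⇒ exp(X2) = 1
Π_1 = X2 · X3

["0", "1", "1"]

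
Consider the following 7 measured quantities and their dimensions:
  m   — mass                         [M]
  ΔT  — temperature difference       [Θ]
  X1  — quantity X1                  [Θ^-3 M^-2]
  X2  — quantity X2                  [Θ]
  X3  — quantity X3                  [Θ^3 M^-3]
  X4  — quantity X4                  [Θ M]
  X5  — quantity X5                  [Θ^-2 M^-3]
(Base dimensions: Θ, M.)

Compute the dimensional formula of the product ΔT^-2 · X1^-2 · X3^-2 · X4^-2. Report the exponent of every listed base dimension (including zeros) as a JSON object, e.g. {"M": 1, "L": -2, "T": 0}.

Exponent matrix [Θ,M] × [m,ΔT,X1,X2,X3,X4,X5]:
  Θ: [ 0  1 -3  1  3  1 -2]
  M: [ 1  0 -2  0 -3  1 -3]
  [Θ]: (-2)·1+(-2)·-3+(-2)·3+(-2)·1 = -4
  [M]: (-2)·0+(-2)·-2+(-2)·-3+(-2)·1 = 8
⇒ Θ^-4 M^8

{"Θ": -4, "M": 8}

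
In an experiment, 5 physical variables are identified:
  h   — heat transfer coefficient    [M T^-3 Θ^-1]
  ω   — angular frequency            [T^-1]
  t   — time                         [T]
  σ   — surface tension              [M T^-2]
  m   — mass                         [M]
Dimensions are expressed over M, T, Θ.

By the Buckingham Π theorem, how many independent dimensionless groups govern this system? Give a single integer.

Dimensional matrix (M×T×Θ by h×ω×t×σ×m):
  M: [ 1  0  0  1  1]
  T: [-3 -1  1 -2  0]
  Θ: [-1  0  0  0  0]
Row reduction gives pivot columns h,ω,σ; rank = 3
n=5, r=3 ⇒ 2 dimensionless groups

2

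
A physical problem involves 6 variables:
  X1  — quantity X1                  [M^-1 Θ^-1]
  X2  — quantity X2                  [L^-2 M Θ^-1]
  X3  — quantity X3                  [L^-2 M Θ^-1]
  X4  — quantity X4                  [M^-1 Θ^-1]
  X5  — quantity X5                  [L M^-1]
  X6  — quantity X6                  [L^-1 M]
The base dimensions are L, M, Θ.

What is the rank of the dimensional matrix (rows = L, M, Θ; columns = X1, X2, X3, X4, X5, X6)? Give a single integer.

Exponent matrix [L,M,Θ] × [X1,X2,X3,X4,X5,X6]:
  L: [ 0 -2 -2  0  1 -1]
  M: [-1  1  1 -1 -1  1]
  Θ: [-1 -1 -1 -1  0  0]
RREF → pivots at {X1,X2} ⇒ r = 2

2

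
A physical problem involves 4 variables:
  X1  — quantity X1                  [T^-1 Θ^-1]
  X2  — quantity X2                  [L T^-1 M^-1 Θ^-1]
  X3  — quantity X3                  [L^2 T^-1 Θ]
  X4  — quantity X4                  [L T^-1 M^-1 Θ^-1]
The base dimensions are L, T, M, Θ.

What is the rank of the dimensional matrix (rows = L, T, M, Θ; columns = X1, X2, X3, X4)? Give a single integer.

Dimensional matrix (L×T×M×Θ by X1×X2×X3×X4):
  L: [ 0  1  2  1]
  T: [-1 -1 -1 -1]
  M: [ 0 -1  0 -1]
  Θ: [-1 -1  1 -1]
Row reduction gives pivot columns X1,X2,X3; rank = 3

3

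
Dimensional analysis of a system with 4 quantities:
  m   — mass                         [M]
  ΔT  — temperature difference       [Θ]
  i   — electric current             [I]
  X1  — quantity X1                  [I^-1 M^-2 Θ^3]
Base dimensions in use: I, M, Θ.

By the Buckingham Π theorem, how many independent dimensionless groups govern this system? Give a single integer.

Exponent matrix [I,M,Θ] × [m,ΔT,i,X1]:
  I: [ 0  0  1 -1]
  M: [ 1  0  0 -2]
  Θ: [ 0  1  0  3]
RREF → pivots at {m,ΔT,i} ⇒ r = 3
n=4, r=3 ⇒ 1 dimensionless group

1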